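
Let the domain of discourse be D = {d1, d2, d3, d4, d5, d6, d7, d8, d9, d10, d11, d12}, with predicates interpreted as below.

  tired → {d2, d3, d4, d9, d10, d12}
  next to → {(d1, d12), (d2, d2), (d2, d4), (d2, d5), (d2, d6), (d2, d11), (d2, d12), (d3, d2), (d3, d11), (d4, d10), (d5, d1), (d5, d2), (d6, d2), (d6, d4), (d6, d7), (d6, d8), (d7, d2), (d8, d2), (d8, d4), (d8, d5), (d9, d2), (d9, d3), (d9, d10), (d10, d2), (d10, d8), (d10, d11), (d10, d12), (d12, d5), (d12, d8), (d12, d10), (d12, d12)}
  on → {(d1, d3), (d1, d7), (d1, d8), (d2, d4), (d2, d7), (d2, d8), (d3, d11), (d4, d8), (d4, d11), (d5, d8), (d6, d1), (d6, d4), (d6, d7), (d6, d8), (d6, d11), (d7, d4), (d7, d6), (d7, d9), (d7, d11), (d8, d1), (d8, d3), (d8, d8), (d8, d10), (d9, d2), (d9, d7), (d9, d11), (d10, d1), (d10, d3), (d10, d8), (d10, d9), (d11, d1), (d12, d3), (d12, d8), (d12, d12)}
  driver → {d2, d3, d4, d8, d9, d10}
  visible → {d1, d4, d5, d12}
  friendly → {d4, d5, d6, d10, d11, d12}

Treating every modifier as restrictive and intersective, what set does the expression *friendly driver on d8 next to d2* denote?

{d10}

⟦on d8⟧ = {x : ⟨x, d8⟩ ∈ ⟦on⟧} = {d1, d2, d4, d5, d6, d8, d10, d12}
⟦next to d2⟧ = {x : ⟨x, d2⟩ ∈ ⟦next to⟧} = {d2, d3, d5, d6, d7, d8, d9, d10}
⟦driver⟧ = {d2, d3, d4, d8, d9, d10}
… ∩ ⟦on d8⟧ = {d2, d3, d4, d8, d9, d10} ∩ {d1, d2, d4, d5, d6, d8, d10, d12} = {d2, d4, d8, d10}
… ∩ ⟦next to d2⟧ = {d2, d4, d8, d10} ∩ {d2, d3, d5, d6, d7, d8, d9, d10} = {d2, d8, d10}
… ∩ ⟦friendly⟧ = {d2, d8, d10} ∩ {d4, d5, d6, d10, d11, d12} = {d10}
So ⟦friendly driver on d8 next to d2⟧ = {d10}.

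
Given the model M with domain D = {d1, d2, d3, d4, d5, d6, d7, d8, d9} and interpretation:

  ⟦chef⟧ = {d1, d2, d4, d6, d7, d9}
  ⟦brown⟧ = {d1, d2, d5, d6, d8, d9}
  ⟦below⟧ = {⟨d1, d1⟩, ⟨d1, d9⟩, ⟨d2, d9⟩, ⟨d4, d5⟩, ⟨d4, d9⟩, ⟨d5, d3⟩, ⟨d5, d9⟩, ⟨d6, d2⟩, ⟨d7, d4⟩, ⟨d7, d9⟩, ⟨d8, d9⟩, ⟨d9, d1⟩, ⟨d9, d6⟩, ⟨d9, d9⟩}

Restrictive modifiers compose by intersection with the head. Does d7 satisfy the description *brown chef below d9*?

no

⟦below d9⟧ = {x : ⟨x, d9⟩ ∈ ⟦below⟧} = {d1, d2, d4, d5, d7, d8, d9}
⟦chef⟧ = {d1, d2, d4, d6, d7, d9}
… ∩ ⟦below d9⟧ = {d1, d2, d4, d6, d7, d9} ∩ {d1, d2, d4, d5, d7, d8, d9} = {d1, d2, d4, d7, d9}
… ∩ ⟦brown⟧ = {d1, d2, d4, d7, d9} ∩ {d1, d2, d5, d6, d8, d9} = {d1, d2, d9}
⟦brown chef below d9⟧ = {d1, d2, d9}; d7 ∉ this set.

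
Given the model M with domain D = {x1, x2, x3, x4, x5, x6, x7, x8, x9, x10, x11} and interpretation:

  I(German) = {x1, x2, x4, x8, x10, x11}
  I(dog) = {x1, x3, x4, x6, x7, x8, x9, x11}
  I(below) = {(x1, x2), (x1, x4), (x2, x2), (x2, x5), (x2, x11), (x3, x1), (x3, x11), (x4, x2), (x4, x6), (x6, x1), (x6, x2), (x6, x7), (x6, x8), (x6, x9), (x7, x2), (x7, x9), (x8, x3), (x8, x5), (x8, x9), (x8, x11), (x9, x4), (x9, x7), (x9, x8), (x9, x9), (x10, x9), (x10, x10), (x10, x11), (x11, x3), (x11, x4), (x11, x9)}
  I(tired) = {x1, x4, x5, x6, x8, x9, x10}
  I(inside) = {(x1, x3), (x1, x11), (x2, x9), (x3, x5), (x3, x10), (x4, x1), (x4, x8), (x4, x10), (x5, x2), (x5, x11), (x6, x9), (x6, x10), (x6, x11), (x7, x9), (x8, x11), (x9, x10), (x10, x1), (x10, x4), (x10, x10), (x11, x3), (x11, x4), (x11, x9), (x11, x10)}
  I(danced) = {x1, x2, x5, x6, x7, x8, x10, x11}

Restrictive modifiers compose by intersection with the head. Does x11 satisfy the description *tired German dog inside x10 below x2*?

no

⟦inside x10⟧ = {x : ⟨x, x10⟩ ∈ ⟦inside⟧} = {x3, x4, x6, x9, x10, x11}
⟦below x2⟧ = {x : ⟨x, x2⟩ ∈ ⟦below⟧} = {x1, x2, x4, x6, x7}
⟦dog⟧ = {x1, x3, x4, x6, x7, x8, x9, x11}
… ∩ ⟦inside x10⟧ = {x1, x3, x4, x6, x7, x8, x9, x11} ∩ {x3, x4, x6, x9, x10, x11} = {x3, x4, x6, x9, x11}
… ∩ ⟦below x2⟧ = {x3, x4, x6, x9, x11} ∩ {x1, x2, x4, x6, x7} = {x4, x6}
… ∩ ⟦tired⟧ = {x4, x6} ∩ {x1, x4, x5, x6, x8, x9, x10} = {x4, x6}
… ∩ ⟦German⟧ = {x4, x6} ∩ {x1, x2, x4, x8, x10, x11} = {x4}
⟦tired German dog inside x10 below x2⟧ = {x4}; x11 ∉ this set.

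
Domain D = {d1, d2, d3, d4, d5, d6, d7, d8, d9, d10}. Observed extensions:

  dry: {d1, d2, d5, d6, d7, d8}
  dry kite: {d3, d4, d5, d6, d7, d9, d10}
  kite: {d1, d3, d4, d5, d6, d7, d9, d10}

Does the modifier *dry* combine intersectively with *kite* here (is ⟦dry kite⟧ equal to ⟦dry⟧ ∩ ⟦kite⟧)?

no

⟦dry⟧ ∩ ⟦kite⟧ = {d1, d2, d5, d6, d7, d8} ∩ {d1, d3, d4, d5, d6, d7, d9, d10} = {d1, d5, d6, d7}
Observed ⟦dry kite⟧ = {d3, d4, d5, d6, d7, d9, d10}.
These differ, so the modifier is not intersective in this model.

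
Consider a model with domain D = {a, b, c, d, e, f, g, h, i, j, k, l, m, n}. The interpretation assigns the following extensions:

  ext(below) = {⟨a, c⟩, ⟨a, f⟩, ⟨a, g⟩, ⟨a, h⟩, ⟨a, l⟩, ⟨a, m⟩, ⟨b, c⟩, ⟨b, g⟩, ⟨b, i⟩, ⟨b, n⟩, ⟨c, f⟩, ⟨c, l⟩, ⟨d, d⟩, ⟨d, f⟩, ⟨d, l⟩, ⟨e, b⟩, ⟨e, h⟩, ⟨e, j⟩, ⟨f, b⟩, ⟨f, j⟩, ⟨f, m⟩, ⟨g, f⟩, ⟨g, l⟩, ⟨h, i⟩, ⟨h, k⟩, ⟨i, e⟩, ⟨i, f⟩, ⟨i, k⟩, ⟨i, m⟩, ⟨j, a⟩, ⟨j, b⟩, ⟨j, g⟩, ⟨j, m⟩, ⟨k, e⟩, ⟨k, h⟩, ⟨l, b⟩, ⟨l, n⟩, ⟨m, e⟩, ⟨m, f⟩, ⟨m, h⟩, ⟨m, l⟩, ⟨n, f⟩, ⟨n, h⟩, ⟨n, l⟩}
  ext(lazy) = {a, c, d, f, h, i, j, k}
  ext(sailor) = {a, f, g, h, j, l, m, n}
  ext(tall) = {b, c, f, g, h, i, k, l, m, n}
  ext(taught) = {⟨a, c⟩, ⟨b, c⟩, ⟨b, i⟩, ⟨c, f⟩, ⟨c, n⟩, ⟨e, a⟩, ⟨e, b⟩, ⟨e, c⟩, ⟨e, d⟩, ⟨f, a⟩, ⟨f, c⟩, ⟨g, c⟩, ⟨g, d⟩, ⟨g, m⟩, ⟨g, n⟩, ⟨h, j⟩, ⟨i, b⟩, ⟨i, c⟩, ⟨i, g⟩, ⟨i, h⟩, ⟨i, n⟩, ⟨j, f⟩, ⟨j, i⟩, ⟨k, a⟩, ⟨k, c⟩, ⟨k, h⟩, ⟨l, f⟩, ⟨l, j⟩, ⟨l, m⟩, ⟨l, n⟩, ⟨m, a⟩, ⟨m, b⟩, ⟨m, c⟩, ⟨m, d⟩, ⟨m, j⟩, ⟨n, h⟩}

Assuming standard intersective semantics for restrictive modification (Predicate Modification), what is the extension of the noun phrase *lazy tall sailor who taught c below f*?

{}

⟦who taught c⟧ = {x : ⟨x, c⟩ ∈ ⟦taught⟧} = {a, b, e, f, g, i, k, m}
⟦below f⟧ = {x : ⟨x, f⟩ ∈ ⟦below⟧} = {a, c, d, g, i, m, n}
⟦sailor⟧ = {a, f, g, h, j, l, m, n}
… ∩ ⟦who taught c⟧ = {a, f, g, h, j, l, m, n} ∩ {a, b, e, f, g, i, k, m} = {a, f, g, m}
… ∩ ⟦below f⟧ = {a, f, g, m} ∩ {a, c, d, g, i, m, n} = {a, g, m}
… ∩ ⟦lazy⟧ = {a, g, m} ∩ {a, c, d, f, h, i, j, k} = {a}
… ∩ ⟦tall⟧ = {a} ∩ {b, c, f, g, h, i, k, l, m, n} = ∅
So ⟦lazy tall sailor who taught c below f⟧ = {}.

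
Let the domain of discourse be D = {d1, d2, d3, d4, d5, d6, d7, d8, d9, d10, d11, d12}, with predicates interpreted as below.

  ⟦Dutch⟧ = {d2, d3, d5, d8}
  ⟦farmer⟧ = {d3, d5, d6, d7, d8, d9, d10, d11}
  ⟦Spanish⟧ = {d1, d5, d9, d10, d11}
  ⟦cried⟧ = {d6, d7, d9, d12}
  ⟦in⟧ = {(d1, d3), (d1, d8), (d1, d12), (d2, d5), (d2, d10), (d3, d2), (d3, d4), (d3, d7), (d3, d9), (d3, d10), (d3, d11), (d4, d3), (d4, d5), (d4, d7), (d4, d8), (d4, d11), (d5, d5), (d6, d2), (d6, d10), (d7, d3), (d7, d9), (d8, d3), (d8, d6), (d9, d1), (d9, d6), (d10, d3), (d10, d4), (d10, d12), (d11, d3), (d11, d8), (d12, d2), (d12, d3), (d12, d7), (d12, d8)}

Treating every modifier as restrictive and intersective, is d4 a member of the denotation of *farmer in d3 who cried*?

⟦in d3⟧ = {x : ⟨x, d3⟩ ∈ ⟦in⟧} = {d1, d4, d7, d8, d10, d11, d12}
⟦who cried⟧ = ⟦cried⟧ = {d6, d7, d9, d12}
⟦farmer⟧ = {d3, d5, d6, d7, d8, d9, d10, d11}
… ∩ ⟦in d3⟧ = {d3, d5, d6, d7, d8, d9, d10, d11} ∩ {d1, d4, d7, d8, d10, d11, d12} = {d7, d8, d10, d11}
… ∩ ⟦who cried⟧ = {d7, d8, d10, d11} ∩ {d6, d7, d9, d12} = {d7}
⟦farmer in d3 who cried⟧ = {d7}; d4 ∉ this set.

no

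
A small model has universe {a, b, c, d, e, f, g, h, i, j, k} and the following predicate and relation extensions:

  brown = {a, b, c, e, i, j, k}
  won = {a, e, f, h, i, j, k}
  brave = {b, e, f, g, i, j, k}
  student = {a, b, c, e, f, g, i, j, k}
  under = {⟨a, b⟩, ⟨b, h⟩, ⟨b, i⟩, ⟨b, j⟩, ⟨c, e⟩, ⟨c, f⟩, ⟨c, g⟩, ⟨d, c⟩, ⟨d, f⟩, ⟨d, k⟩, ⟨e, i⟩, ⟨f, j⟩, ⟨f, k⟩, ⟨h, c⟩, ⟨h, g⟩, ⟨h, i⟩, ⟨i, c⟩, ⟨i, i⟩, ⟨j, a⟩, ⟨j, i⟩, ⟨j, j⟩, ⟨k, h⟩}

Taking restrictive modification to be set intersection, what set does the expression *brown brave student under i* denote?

{b, e, i, j}

⟦under i⟧ = {x : ⟨x, i⟩ ∈ ⟦under⟧} = {b, e, h, i, j}
⟦student⟧ = {a, b, c, e, f, g, i, j, k}
… ∩ ⟦under i⟧ = {a, b, c, e, f, g, i, j, k} ∩ {b, e, h, i, j} = {b, e, i, j}
… ∩ ⟦brown⟧ = {b, e, i, j} ∩ {a, b, c, e, i, j, k} = {b, e, i, j}
… ∩ ⟦brave⟧ = {b, e, i, j} ∩ {b, e, f, g, i, j, k} = {b, e, i, j}
So ⟦brown brave student under i⟧ = {b, e, i, j}.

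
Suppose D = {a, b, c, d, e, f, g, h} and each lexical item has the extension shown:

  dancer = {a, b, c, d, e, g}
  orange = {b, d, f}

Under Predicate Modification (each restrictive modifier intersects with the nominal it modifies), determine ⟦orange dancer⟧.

{b, d}

⟦dancer⟧ = {a, b, c, d, e, g}
… ∩ ⟦orange⟧ = {a, b, c, d, e, g} ∩ {b, d, f} = {b, d}
So ⟦orange dancer⟧ = {b, d}.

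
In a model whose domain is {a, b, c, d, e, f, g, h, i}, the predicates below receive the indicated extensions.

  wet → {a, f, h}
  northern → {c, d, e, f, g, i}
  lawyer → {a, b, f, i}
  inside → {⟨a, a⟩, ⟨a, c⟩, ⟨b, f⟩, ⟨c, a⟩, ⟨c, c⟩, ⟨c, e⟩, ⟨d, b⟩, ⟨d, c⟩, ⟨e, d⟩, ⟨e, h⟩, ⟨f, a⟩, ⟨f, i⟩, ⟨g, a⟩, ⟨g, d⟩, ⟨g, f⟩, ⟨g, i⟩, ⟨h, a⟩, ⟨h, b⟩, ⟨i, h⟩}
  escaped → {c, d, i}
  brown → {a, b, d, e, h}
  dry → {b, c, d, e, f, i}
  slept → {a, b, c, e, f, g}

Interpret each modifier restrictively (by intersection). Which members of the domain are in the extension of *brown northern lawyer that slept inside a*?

{ }

⟦that slept⟧ = ⟦slept⟧ = {a, b, c, e, f, g}
⟦inside a⟧ = {x : ⟨x, a⟩ ∈ ⟦inside⟧} = {a, c, f, g, h}
⟦lawyer⟧ = {a, b, f, i}
… ∩ ⟦that slept⟧ = {a, b, f, i} ∩ {a, b, c, e, f, g} = {a, b, f}
… ∩ ⟦inside a⟧ = {a, b, f} ∩ {a, c, f, g, h} = {a, f}
… ∩ ⟦brown⟧ = {a, f} ∩ {a, b, d, e, h} = {a}
… ∩ ⟦northern⟧ = {a} ∩ {c, d, e, f, g, i} = ∅
So ⟦brown northern lawyer that slept inside a⟧ = { }.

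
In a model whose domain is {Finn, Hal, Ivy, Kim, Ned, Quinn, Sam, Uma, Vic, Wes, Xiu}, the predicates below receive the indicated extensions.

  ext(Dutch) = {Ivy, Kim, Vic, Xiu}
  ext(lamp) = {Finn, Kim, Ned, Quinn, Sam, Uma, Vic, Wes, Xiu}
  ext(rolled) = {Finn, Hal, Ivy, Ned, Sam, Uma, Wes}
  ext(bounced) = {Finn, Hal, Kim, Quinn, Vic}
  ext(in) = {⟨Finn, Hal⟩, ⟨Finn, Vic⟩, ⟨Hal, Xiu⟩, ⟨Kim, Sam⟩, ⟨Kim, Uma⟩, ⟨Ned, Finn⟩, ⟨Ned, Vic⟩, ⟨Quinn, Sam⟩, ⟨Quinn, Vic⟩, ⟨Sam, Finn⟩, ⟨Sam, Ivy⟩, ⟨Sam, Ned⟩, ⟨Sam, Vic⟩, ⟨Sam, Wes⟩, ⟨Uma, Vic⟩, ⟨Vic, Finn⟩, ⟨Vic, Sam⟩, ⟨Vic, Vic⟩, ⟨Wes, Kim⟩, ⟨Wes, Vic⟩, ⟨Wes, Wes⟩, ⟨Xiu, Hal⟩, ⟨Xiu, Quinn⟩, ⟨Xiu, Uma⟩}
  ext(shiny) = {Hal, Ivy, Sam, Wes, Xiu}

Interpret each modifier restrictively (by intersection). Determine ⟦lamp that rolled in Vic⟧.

⟦that rolled⟧ = ⟦rolled⟧ = {Finn, Hal, Ivy, Ned, Sam, Uma, Wes}
⟦in Vic⟧ = {x : ⟨x, Vic⟩ ∈ ⟦in⟧} = {Finn, Ned, Quinn, Sam, Uma, Vic, Wes}
⟦lamp⟧ = {Finn, Kim, Ned, Quinn, Sam, Uma, Vic, Wes, Xiu}
… ∩ ⟦that rolled⟧ = {Finn, Kim, Ned, Quinn, Sam, Uma, Vic, Wes, Xiu} ∩ {Finn, Hal, Ivy, Ned, Sam, Uma, Wes} = {Finn, Ned, Sam, Uma, Wes}
… ∩ ⟦in Vic⟧ = {Finn, Ned, Sam, Uma, Wes} ∩ {Finn, Ned, Quinn, Sam, Uma, Vic, Wes} = {Finn, Ned, Sam, Uma, Wes}
So ⟦lamp that rolled in Vic⟧ = {Finn, Ned, Sam, Uma, Wes}.

{Finn, Ned, Sam, Uma, Wes}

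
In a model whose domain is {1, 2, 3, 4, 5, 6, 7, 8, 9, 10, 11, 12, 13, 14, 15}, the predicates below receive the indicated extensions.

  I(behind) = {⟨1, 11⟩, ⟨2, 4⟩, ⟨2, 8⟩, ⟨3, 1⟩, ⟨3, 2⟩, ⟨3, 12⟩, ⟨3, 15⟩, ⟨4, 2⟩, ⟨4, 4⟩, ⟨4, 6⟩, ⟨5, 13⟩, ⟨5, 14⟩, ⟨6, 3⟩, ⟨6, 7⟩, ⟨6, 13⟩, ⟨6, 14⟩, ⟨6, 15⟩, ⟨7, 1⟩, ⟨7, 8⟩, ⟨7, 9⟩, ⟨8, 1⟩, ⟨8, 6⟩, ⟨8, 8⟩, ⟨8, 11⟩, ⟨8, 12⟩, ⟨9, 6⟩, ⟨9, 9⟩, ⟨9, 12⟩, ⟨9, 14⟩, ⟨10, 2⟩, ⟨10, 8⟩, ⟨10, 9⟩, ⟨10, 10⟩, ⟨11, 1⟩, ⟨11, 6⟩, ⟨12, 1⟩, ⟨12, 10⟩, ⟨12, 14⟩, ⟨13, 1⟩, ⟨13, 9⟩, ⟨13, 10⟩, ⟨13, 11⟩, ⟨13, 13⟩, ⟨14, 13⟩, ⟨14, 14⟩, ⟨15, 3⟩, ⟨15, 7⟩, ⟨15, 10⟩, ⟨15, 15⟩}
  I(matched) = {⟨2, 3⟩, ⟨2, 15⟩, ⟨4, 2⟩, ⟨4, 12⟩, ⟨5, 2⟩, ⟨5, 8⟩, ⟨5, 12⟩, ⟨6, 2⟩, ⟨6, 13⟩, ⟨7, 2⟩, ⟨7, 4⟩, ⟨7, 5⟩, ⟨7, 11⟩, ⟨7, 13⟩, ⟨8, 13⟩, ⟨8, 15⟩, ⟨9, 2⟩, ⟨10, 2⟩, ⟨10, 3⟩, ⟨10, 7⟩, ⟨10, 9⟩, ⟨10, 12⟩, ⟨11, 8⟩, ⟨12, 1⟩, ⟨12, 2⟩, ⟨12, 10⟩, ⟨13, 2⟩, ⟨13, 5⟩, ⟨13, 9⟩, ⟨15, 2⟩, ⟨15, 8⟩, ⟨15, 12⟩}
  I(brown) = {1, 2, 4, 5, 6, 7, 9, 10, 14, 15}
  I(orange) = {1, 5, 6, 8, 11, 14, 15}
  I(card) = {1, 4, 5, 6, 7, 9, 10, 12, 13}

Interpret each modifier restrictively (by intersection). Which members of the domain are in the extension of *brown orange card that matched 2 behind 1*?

⟦that matched 2⟧ = {x : ⟨x, 2⟩ ∈ ⟦matched⟧} = {4, 5, 6, 7, 9, 10, 12, 13, 15}
⟦behind 1⟧ = {x : ⟨x, 1⟩ ∈ ⟦behind⟧} = {3, 7, 8, 11, 12, 13}
⟦card⟧ = {1, 4, 5, 6, 7, 9, 10, 12, 13}
… ∩ ⟦that matched 2⟧ = {1, 4, 5, 6, 7, 9, 10, 12, 13} ∩ {4, 5, 6, 7, 9, 10, 12, 13, 15} = {4, 5, 6, 7, 9, 10, 12, 13}
… ∩ ⟦behind 1⟧ = {4, 5, 6, 7, 9, 10, 12, 13} ∩ {3, 7, 8, 11, 12, 13} = {7, 12, 13}
… ∩ ⟦brown⟧ = {7, 12, 13} ∩ {1, 2, 4, 5, 6, 7, 9, 10, 14, 15} = {7}
… ∩ ⟦orange⟧ = {7} ∩ {1, 5, 6, 8, 11, 14, 15} = ∅
So ⟦brown orange card that matched 2 behind 1⟧ = { }.

{ }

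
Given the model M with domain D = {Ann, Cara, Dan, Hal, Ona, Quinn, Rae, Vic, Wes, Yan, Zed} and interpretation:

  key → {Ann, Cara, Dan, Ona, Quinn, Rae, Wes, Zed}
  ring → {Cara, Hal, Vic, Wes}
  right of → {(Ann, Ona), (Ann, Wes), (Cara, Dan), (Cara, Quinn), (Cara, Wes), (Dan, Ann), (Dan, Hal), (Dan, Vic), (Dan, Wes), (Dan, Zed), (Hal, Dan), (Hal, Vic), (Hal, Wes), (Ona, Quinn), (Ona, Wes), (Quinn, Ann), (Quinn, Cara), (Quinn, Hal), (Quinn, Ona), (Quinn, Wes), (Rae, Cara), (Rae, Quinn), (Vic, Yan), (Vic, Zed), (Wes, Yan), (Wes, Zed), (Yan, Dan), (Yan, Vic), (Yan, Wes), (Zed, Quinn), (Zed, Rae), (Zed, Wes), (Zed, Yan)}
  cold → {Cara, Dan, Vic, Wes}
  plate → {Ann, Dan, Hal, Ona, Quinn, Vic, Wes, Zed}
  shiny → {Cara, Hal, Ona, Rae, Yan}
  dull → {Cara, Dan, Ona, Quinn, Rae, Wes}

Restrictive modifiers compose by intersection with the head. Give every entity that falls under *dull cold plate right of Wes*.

{Dan}

⟦right of Wes⟧ = {x : ⟨x, Wes⟩ ∈ ⟦right of⟧} = {Ann, Cara, Dan, Hal, Ona, Quinn, Yan, Zed}
⟦plate⟧ = {Ann, Dan, Hal, Ona, Quinn, Vic, Wes, Zed}
… ∩ ⟦right of Wes⟧ = {Ann, Dan, Hal, Ona, Quinn, Vic, Wes, Zed} ∩ {Ann, Cara, Dan, Hal, Ona, Quinn, Yan, Zed} = {Ann, Dan, Hal, Ona, Quinn, Zed}
… ∩ ⟦dull⟧ = {Ann, Dan, Hal, Ona, Quinn, Zed} ∩ {Cara, Dan, Ona, Quinn, Rae, Wes} = {Dan, Ona, Quinn}
… ∩ ⟦cold⟧ = {Dan, Ona, Quinn} ∩ {Cara, Dan, Vic, Wes} = {Dan}
So ⟦dull cold plate right of Wes⟧ = {Dan}.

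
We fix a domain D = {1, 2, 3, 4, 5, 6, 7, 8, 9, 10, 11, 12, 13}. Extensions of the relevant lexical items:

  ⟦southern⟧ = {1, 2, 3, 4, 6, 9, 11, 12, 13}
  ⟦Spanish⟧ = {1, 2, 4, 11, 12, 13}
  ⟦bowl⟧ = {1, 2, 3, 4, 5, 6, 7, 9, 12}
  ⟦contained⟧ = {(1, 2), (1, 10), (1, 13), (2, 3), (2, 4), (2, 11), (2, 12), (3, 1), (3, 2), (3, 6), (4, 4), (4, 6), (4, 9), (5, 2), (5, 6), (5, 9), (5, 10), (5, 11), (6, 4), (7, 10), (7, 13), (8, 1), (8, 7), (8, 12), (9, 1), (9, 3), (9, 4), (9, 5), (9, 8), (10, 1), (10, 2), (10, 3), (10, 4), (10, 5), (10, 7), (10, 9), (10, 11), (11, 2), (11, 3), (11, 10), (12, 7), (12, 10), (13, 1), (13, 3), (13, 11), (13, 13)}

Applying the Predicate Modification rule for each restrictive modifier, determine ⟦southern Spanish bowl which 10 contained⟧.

{1, 2, 4}

⟦which 10 contained⟧ = {x : ⟨10, x⟩ ∈ ⟦contained⟧} = {1, 2, 3, 4, 5, 7, 9, 11}
⟦bowl⟧ = {1, 2, 3, 4, 5, 6, 7, 9, 12}
… ∩ ⟦which 10 contained⟧ = {1, 2, 3, 4, 5, 6, 7, 9, 12} ∩ {1, 2, 3, 4, 5, 7, 9, 11} = {1, 2, 3, 4, 5, 7, 9}
… ∩ ⟦southern⟧ = {1, 2, 3, 4, 5, 7, 9} ∩ {1, 2, 3, 4, 6, 9, 11, 12, 13} = {1, 2, 3, 4, 9}
… ∩ ⟦Spanish⟧ = {1, 2, 3, 4, 9} ∩ {1, 2, 4, 11, 12, 13} = {1, 2, 4}
So ⟦southern Spanish bowl which 10 contained⟧ = {1, 2, 4}.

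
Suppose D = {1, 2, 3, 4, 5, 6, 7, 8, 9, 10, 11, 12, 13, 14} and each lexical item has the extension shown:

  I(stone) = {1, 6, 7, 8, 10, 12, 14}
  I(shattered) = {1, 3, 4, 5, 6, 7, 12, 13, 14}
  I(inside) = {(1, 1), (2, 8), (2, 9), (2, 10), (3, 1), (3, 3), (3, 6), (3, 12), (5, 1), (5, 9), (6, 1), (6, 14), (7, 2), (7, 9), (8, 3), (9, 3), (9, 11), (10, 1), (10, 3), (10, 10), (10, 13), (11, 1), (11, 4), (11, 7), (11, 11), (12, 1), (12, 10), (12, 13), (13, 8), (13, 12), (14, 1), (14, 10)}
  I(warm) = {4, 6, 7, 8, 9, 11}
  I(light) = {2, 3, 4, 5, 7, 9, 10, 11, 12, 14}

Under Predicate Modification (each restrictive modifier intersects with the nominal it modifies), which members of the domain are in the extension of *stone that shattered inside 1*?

{1, 6, 12, 14}

⟦that shattered⟧ = ⟦shattered⟧ = {1, 3, 4, 5, 6, 7, 12, 13, 14}
⟦inside 1⟧ = {x : ⟨x, 1⟩ ∈ ⟦inside⟧} = {1, 3, 5, 6, 10, 11, 12, 14}
⟦stone⟧ = {1, 6, 7, 8, 10, 12, 14}
… ∩ ⟦that shattered⟧ = {1, 6, 7, 8, 10, 12, 14} ∩ {1, 3, 4, 5, 6, 7, 12, 13, 14} = {1, 6, 7, 12, 14}
… ∩ ⟦inside 1⟧ = {1, 6, 7, 12, 14} ∩ {1, 3, 5, 6, 10, 11, 12, 14} = {1, 6, 12, 14}
So ⟦stone that shattered inside 1⟧ = {1, 6, 12, 14}.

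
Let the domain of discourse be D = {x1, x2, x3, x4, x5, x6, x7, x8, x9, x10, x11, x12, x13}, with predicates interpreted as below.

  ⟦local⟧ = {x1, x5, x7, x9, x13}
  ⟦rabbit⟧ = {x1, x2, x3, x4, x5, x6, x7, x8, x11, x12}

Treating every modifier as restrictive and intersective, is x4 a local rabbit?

⟦rabbit⟧ = {x1, x2, x3, x4, x5, x6, x7, x8, x11, x12}
… ∩ ⟦local⟧ = {x1, x2, x3, x4, x5, x6, x7, x8, x11, x12} ∩ {x1, x5, x7, x9, x13} = {x1, x5, x7}
⟦local rabbit⟧ = {x1, x5, x7}; x4 ∉ this set.

no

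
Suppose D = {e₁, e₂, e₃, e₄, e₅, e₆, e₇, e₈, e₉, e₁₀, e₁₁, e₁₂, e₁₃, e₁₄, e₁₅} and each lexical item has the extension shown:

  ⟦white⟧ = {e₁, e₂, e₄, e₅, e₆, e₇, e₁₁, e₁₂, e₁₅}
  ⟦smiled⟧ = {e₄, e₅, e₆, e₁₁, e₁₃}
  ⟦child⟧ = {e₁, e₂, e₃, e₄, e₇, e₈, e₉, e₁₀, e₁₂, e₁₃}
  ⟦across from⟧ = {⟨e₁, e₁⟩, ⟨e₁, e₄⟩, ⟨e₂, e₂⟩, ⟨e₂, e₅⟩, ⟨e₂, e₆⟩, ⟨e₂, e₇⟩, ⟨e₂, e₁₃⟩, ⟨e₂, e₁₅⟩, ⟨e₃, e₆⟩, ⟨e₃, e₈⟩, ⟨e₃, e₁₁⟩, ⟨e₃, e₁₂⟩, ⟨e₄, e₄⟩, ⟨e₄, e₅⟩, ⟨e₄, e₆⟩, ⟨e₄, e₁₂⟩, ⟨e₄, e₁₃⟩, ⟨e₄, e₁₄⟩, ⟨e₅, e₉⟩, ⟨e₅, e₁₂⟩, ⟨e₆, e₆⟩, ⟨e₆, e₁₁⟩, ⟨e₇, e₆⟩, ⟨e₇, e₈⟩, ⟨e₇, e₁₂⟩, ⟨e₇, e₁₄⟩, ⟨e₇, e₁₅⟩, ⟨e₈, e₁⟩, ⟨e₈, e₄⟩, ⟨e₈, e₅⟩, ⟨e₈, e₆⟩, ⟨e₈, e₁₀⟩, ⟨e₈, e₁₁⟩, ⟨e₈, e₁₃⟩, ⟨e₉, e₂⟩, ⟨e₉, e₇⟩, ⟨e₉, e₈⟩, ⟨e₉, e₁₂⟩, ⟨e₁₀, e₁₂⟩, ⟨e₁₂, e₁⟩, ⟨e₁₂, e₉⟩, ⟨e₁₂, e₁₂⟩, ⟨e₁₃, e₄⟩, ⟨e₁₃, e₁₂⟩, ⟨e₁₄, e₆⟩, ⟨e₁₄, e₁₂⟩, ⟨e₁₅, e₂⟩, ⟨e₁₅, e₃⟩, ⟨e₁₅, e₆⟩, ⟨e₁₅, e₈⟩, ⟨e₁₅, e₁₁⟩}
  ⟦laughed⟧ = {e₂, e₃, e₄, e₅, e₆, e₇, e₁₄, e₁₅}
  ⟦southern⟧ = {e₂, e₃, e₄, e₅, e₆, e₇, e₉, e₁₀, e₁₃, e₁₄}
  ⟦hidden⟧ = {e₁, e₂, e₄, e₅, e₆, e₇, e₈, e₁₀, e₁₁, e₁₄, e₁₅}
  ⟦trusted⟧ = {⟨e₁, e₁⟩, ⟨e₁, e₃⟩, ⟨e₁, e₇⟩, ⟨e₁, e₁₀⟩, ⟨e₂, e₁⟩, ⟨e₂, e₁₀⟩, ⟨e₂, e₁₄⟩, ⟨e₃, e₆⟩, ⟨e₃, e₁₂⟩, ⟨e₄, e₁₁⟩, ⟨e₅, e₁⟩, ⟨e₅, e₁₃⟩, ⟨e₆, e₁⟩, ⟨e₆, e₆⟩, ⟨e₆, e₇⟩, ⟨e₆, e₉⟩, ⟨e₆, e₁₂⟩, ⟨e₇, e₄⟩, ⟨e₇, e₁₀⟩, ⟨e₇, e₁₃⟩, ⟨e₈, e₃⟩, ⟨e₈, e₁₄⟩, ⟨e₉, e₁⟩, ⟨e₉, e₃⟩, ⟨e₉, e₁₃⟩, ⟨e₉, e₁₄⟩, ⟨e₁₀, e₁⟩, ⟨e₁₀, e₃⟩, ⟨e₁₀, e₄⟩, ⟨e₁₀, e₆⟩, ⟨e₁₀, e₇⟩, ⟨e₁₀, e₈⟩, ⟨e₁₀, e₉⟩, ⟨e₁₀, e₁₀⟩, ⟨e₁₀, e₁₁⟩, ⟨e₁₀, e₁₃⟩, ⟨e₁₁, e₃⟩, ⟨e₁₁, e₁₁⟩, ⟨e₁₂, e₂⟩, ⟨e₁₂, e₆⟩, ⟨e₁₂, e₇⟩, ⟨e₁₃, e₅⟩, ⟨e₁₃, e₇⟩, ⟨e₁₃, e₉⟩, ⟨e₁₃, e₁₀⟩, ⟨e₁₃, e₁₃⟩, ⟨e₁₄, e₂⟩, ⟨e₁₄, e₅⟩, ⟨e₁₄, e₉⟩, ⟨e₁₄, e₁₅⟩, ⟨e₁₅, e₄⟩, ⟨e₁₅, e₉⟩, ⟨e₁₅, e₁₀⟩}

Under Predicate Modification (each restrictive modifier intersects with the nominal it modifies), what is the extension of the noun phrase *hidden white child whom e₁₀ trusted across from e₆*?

⟦whom e₁₀ trusted⟧ = {x : ⟨e₁₀, x⟩ ∈ ⟦trusted⟧} = {e₁, e₃, e₄, e₆, e₇, e₈, e₉, e₁₀, e₁₁, e₁₃}
⟦across from e₆⟧ = {x : ⟨x, e₆⟩ ∈ ⟦across from⟧} = {e₂, e₃, e₄, e₆, e₇, e₈, e₁₄, e₁₅}
⟦child⟧ = {e₁, e₂, e₃, e₄, e₇, e₈, e₉, e₁₀, e₁₂, e₁₃}
… ∩ ⟦whom e₁₀ trusted⟧ = {e₁, e₂, e₃, e₄, e₇, e₈, e₉, e₁₀, e₁₂, e₁₃} ∩ {e₁, e₃, e₄, e₆, e₇, e₈, e₉, e₁₀, e₁₁, e₁₃} = {e₁, e₃, e₄, e₇, e₈, e₉, e₁₀, e₁₃}
… ∩ ⟦across from e₆⟧ = {e₁, e₃, e₄, e₇, e₈, e₉, e₁₀, e₁₃} ∩ {e₂, e₃, e₄, e₆, e₇, e₈, e₁₄, e₁₅} = {e₃, e₄, e₇, e₈}
… ∩ ⟦hidden⟧ = {e₃, e₄, e₇, e₈} ∩ {e₁, e₂, e₄, e₅, e₆, e₇, e₈, e₁₀, e₁₁, e₁₄, e₁₅} = {e₄, e₇, e₈}
… ∩ ⟦white⟧ = {e₄, e₇, e₈} ∩ {e₁, e₂, e₄, e₅, e₆, e₇, e₁₁, e₁₂, e₁₅} = {e₄, e₇}
So ⟦hidden white child whom e₁₀ trusted across from e₆⟧ = {e₄, e₇}.

{e₄, e₇}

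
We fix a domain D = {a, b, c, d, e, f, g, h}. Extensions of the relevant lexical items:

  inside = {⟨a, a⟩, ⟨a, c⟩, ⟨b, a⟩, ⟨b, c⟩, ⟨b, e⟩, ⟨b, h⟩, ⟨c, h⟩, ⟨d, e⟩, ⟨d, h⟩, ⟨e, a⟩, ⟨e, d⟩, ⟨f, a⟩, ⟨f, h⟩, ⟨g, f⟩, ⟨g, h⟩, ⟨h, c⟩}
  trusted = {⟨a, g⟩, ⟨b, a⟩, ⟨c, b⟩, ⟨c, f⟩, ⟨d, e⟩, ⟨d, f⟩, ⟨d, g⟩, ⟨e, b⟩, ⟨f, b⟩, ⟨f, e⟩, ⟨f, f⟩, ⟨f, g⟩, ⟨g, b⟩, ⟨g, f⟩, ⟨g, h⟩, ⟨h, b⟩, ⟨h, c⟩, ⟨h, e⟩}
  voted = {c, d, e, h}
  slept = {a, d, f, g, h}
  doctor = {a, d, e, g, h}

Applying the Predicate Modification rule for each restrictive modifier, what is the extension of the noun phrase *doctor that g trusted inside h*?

⟦that g trusted⟧ = {x : ⟨g, x⟩ ∈ ⟦trusted⟧} = {b, f, h}
⟦inside h⟧ = {x : ⟨x, h⟩ ∈ ⟦inside⟧} = {b, c, d, f, g}
⟦doctor⟧ = {a, d, e, g, h}
… ∩ ⟦that g trusted⟧ = {a, d, e, g, h} ∩ {b, f, h} = {h}
… ∩ ⟦inside h⟧ = {h} ∩ {b, c, d, f, g} = ∅
So ⟦doctor that g trusted inside h⟧ = {}.

{}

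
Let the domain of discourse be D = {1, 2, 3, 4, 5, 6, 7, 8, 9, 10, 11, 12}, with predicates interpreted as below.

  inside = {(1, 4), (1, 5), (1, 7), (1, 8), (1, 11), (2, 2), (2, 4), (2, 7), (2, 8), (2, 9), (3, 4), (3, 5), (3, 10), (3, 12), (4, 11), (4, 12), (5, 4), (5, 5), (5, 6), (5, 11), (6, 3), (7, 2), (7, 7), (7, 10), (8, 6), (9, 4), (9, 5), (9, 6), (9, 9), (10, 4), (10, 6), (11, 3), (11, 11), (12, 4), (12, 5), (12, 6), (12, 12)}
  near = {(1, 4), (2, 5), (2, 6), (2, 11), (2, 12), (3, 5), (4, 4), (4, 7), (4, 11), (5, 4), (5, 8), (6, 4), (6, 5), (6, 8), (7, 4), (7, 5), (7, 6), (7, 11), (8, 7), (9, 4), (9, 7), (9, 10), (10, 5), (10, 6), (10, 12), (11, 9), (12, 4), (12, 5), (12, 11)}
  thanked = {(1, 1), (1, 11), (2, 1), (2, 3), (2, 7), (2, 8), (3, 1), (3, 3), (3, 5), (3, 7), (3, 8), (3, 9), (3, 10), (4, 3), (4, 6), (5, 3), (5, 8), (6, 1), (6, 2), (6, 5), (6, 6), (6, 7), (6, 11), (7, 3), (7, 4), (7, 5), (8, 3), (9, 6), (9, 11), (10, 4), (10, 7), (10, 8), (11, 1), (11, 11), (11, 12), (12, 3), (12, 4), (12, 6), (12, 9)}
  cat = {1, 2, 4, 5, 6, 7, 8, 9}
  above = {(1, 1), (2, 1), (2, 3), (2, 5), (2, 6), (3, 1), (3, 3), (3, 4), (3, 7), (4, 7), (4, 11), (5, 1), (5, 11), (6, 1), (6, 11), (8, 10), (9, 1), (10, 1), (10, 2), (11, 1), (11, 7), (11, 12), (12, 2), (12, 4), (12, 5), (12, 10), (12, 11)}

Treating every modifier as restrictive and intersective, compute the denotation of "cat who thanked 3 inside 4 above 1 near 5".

⟦who thanked 3⟧ = {x : ⟨x, 3⟩ ∈ ⟦thanked⟧} = {2, 3, 4, 5, 7, 8, 12}
⟦inside 4⟧ = {x : ⟨x, 4⟩ ∈ ⟦inside⟧} = {1, 2, 3, 5, 9, 10, 12}
⟦above 1⟧ = {x : ⟨x, 1⟩ ∈ ⟦above⟧} = {1, 2, 3, 5, 6, 9, 10, 11}
⟦near 5⟧ = {x : ⟨x, 5⟩ ∈ ⟦near⟧} = {2, 3, 6, 7, 10, 12}
⟦cat⟧ = {1, 2, 4, 5, 6, 7, 8, 9}
… ∩ ⟦who thanked 3⟧ = {1, 2, 4, 5, 6, 7, 8, 9} ∩ {2, 3, 4, 5, 7, 8, 12} = {2, 4, 5, 7, 8}
… ∩ ⟦inside 4⟧ = {2, 4, 5, 7, 8} ∩ {1, 2, 3, 5, 9, 10, 12} = {2, 5}
… ∩ ⟦above 1⟧ = {2, 5} ∩ {1, 2, 3, 5, 6, 9, 10, 11} = {2, 5}
… ∩ ⟦near 5⟧ = {2, 5} ∩ {2, 3, 6, 7, 10, 12} = {2}
So ⟦cat who thanked 3 inside 4 above 1 near 5⟧ = {2}.

{2}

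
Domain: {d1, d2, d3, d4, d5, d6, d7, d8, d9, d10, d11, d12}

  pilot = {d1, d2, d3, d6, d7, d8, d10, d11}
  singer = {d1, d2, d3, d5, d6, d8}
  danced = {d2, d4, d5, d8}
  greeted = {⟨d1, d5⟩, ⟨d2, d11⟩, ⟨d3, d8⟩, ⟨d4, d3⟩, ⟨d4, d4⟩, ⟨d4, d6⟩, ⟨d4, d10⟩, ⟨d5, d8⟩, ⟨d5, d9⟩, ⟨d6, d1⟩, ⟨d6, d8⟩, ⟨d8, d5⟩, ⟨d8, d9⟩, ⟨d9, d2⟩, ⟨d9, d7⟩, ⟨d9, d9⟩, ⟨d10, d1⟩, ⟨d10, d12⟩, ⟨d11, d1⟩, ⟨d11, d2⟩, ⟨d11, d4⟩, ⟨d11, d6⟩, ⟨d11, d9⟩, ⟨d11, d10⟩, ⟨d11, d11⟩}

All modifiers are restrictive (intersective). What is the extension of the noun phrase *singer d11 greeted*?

⟦d11 greeted⟧ = {x : ⟨d11, x⟩ ∈ ⟦greeted⟧} = {d1, d2, d4, d6, d9, d10, d11}
⟦singer⟧ = {d1, d2, d3, d5, d6, d8}
… ∩ ⟦d11 greeted⟧ = {d1, d2, d3, d5, d6, d8} ∩ {d1, d2, d4, d6, d9, d10, d11} = {d1, d2, d6}
So ⟦singer d11 greeted⟧ = {d1, d2, d6}.

{d1, d2, d6}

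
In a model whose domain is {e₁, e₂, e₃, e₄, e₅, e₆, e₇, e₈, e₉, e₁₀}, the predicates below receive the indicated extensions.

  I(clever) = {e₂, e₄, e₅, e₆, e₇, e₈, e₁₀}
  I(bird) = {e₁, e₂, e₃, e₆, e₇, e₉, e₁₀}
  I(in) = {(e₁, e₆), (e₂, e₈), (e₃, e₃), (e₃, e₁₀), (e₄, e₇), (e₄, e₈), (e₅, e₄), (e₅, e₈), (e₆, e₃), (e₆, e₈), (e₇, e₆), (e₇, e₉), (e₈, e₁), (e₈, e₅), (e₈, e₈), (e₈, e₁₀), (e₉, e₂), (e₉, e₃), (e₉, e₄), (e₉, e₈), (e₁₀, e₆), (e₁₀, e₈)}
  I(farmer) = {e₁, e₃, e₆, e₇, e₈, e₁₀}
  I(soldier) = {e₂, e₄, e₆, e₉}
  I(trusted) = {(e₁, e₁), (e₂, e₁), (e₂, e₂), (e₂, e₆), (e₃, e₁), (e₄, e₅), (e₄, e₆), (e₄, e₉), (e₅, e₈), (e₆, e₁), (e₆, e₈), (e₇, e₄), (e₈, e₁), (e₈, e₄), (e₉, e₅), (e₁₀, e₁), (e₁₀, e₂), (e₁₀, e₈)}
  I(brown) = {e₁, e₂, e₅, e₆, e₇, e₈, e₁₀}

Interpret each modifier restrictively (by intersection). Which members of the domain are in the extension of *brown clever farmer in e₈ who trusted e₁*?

⟦in e₈⟧ = {x : ⟨x, e₈⟩ ∈ ⟦in⟧} = {e₂, e₄, e₅, e₆, e₈, e₉, e₁₀}
⟦who trusted e₁⟧ = {x : ⟨x, e₁⟩ ∈ ⟦trusted⟧} = {e₁, e₂, e₃, e₆, e₈, e₁₀}
⟦farmer⟧ = {e₁, e₃, e₆, e₇, e₈, e₁₀}
… ∩ ⟦in e₈⟧ = {e₁, e₃, e₆, e₇, e₈, e₁₀} ∩ {e₂, e₄, e₅, e₆, e₈, e₉, e₁₀} = {e₆, e₈, e₁₀}
… ∩ ⟦who trusted e₁⟧ = {e₆, e₈, e₁₀} ∩ {e₁, e₂, e₃, e₆, e₈, e₁₀} = {e₆, e₈, e₁₀}
… ∩ ⟦brown⟧ = {e₆, e₈, e₁₀} ∩ {e₁, e₂, e₅, e₆, e₇, e₈, e₁₀} = {e₆, e₈, e₁₀}
… ∩ ⟦clever⟧ = {e₆, e₈, e₁₀} ∩ {e₂, e₄, e₅, e₆, e₇, e₈, e₁₀} = {e₆, e₈, e₁₀}
So ⟦brown clever farmer in e₈ who trusted e₁⟧ = {e₆, e₈, e₁₀}.

{e₆, e₈, e₁₀}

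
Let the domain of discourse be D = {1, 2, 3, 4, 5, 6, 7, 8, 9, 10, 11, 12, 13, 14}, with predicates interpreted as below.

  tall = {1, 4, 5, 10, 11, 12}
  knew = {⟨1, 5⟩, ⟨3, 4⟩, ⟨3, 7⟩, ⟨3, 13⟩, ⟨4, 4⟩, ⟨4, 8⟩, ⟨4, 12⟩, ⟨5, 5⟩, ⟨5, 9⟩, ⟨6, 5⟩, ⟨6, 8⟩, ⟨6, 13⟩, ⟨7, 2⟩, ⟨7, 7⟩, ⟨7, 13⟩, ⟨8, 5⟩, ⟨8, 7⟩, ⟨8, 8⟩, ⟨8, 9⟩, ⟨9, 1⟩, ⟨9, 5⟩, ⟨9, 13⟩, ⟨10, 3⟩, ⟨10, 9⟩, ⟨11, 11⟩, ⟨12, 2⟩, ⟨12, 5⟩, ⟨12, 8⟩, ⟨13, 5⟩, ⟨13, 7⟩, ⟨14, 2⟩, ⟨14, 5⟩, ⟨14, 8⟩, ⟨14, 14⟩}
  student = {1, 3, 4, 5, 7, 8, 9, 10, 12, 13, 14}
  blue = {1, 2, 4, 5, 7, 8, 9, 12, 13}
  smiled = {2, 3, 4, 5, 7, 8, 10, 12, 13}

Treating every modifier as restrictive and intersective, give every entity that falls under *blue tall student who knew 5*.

{1, 5, 12}

⟦who knew 5⟧ = {x : ⟨x, 5⟩ ∈ ⟦knew⟧} = {1, 5, 6, 8, 9, 12, 13, 14}
⟦student⟧ = {1, 3, 4, 5, 7, 8, 9, 10, 12, 13, 14}
… ∩ ⟦who knew 5⟧ = {1, 3, 4, 5, 7, 8, 9, 10, 12, 13, 14} ∩ {1, 5, 6, 8, 9, 12, 13, 14} = {1, 5, 8, 9, 12, 13, 14}
… ∩ ⟦blue⟧ = {1, 5, 8, 9, 12, 13, 14} ∩ {1, 2, 4, 5, 7, 8, 9, 12, 13} = {1, 5, 8, 9, 12, 13}
… ∩ ⟦tall⟧ = {1, 5, 8, 9, 12, 13} ∩ {1, 4, 5, 10, 11, 12} = {1, 5, 12}
So ⟦blue tall student who knew 5⟧ = {1, 5, 12}.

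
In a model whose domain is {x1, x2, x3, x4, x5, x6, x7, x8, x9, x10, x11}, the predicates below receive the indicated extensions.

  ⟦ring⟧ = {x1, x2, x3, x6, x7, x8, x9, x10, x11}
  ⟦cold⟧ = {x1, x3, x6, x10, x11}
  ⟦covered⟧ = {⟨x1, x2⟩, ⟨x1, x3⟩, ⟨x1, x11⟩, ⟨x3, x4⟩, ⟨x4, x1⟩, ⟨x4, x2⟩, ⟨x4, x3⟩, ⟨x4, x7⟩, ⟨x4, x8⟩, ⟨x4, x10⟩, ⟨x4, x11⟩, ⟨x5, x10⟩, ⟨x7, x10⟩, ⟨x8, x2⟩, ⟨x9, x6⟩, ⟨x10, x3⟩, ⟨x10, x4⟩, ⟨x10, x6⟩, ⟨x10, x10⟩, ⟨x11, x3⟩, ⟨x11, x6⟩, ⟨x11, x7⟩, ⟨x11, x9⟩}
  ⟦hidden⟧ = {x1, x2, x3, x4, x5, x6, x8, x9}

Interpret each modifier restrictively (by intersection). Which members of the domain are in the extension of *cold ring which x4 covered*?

⟦which x4 covered⟧ = {x : ⟨x4, x⟩ ∈ ⟦covered⟧} = {x1, x2, x3, x7, x8, x10, x11}
⟦ring⟧ = {x1, x2, x3, x6, x7, x8, x9, x10, x11}
… ∩ ⟦which x4 covered⟧ = {x1, x2, x3, x6, x7, x8, x9, x10, x11} ∩ {x1, x2, x3, x7, x8, x10, x11} = {x1, x2, x3, x7, x8, x10, x11}
… ∩ ⟦cold⟧ = {x1, x2, x3, x7, x8, x10, x11} ∩ {x1, x3, x6, x10, x11} = {x1, x3, x10, x11}
So ⟦cold ring which x4 covered⟧ = {x1, x3, x10, x11}.

{x1, x3, x10, x11}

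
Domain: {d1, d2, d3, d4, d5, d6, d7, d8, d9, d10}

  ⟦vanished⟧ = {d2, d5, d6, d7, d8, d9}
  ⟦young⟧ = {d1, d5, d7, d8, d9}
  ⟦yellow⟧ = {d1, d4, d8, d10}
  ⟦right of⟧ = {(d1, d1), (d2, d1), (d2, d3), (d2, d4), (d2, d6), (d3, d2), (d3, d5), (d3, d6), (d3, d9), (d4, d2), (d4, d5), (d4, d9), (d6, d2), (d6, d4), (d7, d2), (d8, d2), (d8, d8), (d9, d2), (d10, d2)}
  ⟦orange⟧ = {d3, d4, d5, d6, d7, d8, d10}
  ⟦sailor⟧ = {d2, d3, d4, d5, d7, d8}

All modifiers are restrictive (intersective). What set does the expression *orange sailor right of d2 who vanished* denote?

{d7, d8}

⟦right of d2⟧ = {x : ⟨x, d2⟩ ∈ ⟦right of⟧} = {d3, d4, d6, d7, d8, d9, d10}
⟦who vanished⟧ = ⟦vanished⟧ = {d2, d5, d6, d7, d8, d9}
⟦sailor⟧ = {d2, d3, d4, d5, d7, d8}
… ∩ ⟦right of d2⟧ = {d2, d3, d4, d5, d7, d8} ∩ {d3, d4, d6, d7, d8, d9, d10} = {d3, d4, d7, d8}
… ∩ ⟦who vanished⟧ = {d3, d4, d7, d8} ∩ {d2, d5, d6, d7, d8, d9} = {d7, d8}
… ∩ ⟦orange⟧ = {d7, d8} ∩ {d3, d4, d5, d6, d7, d8, d10} = {d7, d8}
So ⟦orange sailor right of d2 who vanished⟧ = {d7, d8}.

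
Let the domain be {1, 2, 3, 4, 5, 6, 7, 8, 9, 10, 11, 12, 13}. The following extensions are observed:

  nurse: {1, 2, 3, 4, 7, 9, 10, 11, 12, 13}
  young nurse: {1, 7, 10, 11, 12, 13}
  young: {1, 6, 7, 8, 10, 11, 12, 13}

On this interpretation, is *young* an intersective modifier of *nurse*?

yes

⟦young⟧ ∩ ⟦nurse⟧ = {1, 6, 7, 8, 10, 11, 12, 13} ∩ {1, 2, 3, 4, 7, 9, 10, 11, 12, 13} = {1, 7, 10, 11, 12, 13}
Observed ⟦young nurse⟧ = {1, 7, 10, 11, 12, 13}.
These coincide, so the modifier is intersective here.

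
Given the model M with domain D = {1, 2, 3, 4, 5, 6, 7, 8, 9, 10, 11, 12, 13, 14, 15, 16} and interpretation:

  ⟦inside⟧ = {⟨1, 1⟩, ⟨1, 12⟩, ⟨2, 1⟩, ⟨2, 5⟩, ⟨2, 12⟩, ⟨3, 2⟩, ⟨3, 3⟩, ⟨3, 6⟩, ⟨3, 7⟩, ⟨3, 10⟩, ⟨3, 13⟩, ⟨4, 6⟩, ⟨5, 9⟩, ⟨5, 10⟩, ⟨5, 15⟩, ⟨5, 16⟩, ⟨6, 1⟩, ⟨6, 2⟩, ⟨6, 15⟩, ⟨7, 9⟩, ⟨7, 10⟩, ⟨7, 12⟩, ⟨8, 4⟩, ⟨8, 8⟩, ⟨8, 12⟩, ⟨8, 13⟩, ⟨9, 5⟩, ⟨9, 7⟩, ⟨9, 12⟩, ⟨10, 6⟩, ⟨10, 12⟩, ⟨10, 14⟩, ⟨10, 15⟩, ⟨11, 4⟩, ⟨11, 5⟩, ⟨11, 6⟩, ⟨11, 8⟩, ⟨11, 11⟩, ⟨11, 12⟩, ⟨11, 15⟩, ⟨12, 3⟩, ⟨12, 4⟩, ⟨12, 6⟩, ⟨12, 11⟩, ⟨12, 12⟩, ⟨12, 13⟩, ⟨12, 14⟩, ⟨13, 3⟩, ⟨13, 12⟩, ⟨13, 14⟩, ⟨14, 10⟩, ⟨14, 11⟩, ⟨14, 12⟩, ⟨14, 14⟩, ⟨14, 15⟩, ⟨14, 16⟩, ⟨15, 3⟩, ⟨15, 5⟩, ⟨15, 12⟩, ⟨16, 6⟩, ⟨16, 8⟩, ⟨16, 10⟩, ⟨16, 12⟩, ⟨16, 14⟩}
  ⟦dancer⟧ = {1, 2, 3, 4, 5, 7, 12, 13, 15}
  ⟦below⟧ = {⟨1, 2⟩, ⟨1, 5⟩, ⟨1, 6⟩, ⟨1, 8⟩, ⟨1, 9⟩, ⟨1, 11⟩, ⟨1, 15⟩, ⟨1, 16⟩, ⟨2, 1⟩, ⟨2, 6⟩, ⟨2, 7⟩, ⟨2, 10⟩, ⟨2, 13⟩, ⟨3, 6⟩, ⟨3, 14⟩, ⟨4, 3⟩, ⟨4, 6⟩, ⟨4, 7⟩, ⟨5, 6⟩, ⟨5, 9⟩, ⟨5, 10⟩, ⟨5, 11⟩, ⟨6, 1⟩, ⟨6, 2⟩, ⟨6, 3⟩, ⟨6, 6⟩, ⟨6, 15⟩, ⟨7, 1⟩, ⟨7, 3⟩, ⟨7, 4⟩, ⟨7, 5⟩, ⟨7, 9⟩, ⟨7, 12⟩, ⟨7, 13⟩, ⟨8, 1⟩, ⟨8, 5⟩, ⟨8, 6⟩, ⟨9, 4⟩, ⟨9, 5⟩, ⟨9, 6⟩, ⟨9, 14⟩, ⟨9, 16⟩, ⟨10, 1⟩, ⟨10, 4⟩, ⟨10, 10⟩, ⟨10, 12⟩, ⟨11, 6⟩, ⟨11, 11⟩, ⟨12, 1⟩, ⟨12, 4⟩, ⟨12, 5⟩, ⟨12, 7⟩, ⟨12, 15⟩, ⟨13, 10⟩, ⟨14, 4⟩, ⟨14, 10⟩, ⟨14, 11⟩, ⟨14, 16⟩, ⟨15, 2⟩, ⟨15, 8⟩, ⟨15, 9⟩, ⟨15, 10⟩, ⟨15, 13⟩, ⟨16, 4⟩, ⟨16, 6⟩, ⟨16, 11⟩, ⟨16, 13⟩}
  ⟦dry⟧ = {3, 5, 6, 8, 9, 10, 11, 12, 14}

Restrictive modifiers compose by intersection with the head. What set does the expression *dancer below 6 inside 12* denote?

{1, 2}

⟦below 6⟧ = {x : ⟨x, 6⟩ ∈ ⟦below⟧} = {1, 2, 3, 4, 5, 6, 8, 9, 11, 16}
⟦inside 12⟧ = {x : ⟨x, 12⟩ ∈ ⟦inside⟧} = {1, 2, 7, 8, 9, 10, 11, 12, 13, 14, 15, 16}
⟦dancer⟧ = {1, 2, 3, 4, 5, 7, 12, 13, 15}
… ∩ ⟦below 6⟧ = {1, 2, 3, 4, 5, 7, 12, 13, 15} ∩ {1, 2, 3, 4, 5, 6, 8, 9, 11, 16} = {1, 2, 3, 4, 5}
… ∩ ⟦inside 12⟧ = {1, 2, 3, 4, 5} ∩ {1, 2, 7, 8, 9, 10, 11, 12, 13, 14, 15, 16} = {1, 2}
So ⟦dancer below 6 inside 12⟧ = {1, 2}.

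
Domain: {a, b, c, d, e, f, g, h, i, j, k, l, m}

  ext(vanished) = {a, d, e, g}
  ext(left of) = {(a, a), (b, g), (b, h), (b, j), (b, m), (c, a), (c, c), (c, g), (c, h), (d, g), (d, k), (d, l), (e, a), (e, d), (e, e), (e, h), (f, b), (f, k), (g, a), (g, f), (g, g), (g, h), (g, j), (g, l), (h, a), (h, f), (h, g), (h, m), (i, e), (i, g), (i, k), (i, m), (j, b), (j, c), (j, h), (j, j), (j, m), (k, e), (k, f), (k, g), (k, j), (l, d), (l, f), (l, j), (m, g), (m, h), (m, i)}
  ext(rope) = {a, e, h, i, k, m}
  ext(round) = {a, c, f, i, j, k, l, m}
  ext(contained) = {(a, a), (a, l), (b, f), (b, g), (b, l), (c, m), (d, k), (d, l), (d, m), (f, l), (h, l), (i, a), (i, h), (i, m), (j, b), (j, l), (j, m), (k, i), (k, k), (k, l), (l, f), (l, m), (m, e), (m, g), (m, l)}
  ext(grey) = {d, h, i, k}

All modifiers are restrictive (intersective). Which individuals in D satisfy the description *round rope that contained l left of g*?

{k, m}

⟦that contained l⟧ = {x : ⟨x, l⟩ ∈ ⟦contained⟧} = {a, b, d, f, h, j, k, m}
⟦left of g⟧ = {x : ⟨x, g⟩ ∈ ⟦left of⟧} = {b, c, d, g, h, i, k, m}
⟦rope⟧ = {a, e, h, i, k, m}
… ∩ ⟦that contained l⟧ = {a, e, h, i, k, m} ∩ {a, b, d, f, h, j, k, m} = {a, h, k, m}
… ∩ ⟦left of g⟧ = {a, h, k, m} ∩ {b, c, d, g, h, i, k, m} = {h, k, m}
… ∩ ⟦round⟧ = {h, k, m} ∩ {a, c, f, i, j, k, l, m} = {k, m}
So ⟦round rope that contained l left of g⟧ = {k, m}.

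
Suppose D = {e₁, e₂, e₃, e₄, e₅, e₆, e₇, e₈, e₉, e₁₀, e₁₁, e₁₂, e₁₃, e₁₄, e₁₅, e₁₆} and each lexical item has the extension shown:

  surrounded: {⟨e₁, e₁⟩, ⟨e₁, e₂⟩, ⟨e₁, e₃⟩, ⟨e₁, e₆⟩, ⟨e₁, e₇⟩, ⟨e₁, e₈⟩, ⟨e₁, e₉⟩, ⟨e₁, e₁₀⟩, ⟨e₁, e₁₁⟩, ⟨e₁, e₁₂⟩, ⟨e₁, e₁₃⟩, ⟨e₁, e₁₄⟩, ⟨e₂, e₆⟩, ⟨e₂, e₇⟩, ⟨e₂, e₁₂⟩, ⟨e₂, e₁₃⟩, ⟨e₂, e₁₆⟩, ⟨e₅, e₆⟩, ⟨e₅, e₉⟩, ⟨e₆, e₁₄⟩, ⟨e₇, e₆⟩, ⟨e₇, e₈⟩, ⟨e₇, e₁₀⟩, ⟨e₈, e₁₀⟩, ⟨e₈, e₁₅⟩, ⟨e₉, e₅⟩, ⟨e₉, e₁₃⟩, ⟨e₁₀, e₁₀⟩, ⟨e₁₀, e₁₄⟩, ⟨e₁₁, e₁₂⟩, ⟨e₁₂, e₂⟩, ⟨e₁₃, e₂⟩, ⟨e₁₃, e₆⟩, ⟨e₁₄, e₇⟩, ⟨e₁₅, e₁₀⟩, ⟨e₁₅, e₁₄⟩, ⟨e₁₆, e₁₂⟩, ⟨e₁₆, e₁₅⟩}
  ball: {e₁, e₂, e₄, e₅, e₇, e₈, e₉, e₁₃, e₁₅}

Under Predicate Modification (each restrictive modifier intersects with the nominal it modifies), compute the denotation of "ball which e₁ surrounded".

⟦which e₁ surrounded⟧ = {x : ⟨e₁, x⟩ ∈ ⟦surrounded⟧} = {e₁, e₂, e₃, e₆, e₇, e₈, e₉, e₁₀, e₁₁, e₁₂, e₁₃, e₁₄}
⟦ball⟧ = {e₁, e₂, e₄, e₅, e₇, e₈, e₉, e₁₃, e₁₅}
… ∩ ⟦which e₁ surrounded⟧ = {e₁, e₂, e₄, e₅, e₇, e₈, e₉, e₁₃, e₁₅} ∩ {e₁, e₂, e₃, e₆, e₇, e₈, e₉, e₁₀, e₁₁, e₁₂, e₁₃, e₁₄} = {e₁, e₂, e₇, e₈, e₉, e₁₃}
So ⟦ball which e₁ surrounded⟧ = {e₁, e₂, e₇, e₈, e₉, e₁₃}.

{e₁, e₂, e₇, e₈, e₉, e₁₃}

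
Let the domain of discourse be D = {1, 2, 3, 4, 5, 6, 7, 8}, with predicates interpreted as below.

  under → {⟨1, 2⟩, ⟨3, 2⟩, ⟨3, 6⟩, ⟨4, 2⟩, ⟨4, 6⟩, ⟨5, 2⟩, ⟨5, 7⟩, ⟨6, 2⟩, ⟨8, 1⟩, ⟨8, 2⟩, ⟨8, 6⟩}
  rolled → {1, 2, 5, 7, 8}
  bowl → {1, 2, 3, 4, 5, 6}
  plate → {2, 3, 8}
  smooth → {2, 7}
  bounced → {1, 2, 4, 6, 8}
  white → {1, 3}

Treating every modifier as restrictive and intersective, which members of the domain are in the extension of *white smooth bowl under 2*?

{ }

⟦under 2⟧ = {x : ⟨x, 2⟩ ∈ ⟦under⟧} = {1, 3, 4, 5, 6, 8}
⟦bowl⟧ = {1, 2, 3, 4, 5, 6}
… ∩ ⟦under 2⟧ = {1, 2, 3, 4, 5, 6} ∩ {1, 3, 4, 5, 6, 8} = {1, 3, 4, 5, 6}
… ∩ ⟦white⟧ = {1, 3, 4, 5, 6} ∩ {1, 3} = {1, 3}
… ∩ ⟦smooth⟧ = {1, 3} ∩ {2, 7} = ∅
So ⟦white smooth bowl under 2⟧ = { }.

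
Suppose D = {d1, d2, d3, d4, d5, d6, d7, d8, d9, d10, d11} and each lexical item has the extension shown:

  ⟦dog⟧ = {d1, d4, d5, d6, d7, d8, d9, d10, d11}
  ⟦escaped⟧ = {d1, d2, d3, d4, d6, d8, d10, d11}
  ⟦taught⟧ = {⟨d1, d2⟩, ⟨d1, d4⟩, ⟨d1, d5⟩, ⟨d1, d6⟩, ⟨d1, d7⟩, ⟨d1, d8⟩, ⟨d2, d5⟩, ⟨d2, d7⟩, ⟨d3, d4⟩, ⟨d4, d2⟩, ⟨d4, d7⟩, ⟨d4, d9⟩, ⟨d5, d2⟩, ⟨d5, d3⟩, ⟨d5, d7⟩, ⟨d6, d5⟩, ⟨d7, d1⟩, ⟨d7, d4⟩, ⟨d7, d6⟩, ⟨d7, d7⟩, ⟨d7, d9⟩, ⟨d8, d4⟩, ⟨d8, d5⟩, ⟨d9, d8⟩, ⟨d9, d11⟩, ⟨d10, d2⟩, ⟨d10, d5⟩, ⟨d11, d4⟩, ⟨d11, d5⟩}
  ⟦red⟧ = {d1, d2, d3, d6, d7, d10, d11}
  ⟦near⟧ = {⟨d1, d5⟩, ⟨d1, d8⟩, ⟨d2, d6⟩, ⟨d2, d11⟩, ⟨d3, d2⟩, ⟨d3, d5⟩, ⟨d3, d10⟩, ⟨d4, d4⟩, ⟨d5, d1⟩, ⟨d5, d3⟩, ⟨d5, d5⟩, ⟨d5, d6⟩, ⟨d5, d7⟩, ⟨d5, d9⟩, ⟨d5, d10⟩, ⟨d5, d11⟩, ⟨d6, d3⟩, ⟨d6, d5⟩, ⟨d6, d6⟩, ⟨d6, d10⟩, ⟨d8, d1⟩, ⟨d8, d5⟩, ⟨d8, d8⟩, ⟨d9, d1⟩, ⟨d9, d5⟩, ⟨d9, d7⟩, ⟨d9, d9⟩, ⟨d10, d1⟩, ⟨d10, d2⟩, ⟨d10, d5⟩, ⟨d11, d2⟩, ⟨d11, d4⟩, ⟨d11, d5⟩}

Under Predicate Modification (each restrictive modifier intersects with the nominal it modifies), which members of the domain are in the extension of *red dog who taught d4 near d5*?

{d1, d11}

⟦who taught d4⟧ = {x : ⟨x, d4⟩ ∈ ⟦taught⟧} = {d1, d3, d7, d8, d11}
⟦near d5⟧ = {x : ⟨x, d5⟩ ∈ ⟦near⟧} = {d1, d3, d5, d6, d8, d9, d10, d11}
⟦dog⟧ = {d1, d4, d5, d6, d7, d8, d9, d10, d11}
… ∩ ⟦who taught d4⟧ = {d1, d4, d5, d6, d7, d8, d9, d10, d11} ∩ {d1, d3, d7, d8, d11} = {d1, d7, d8, d11}
… ∩ ⟦near d5⟧ = {d1, d7, d8, d11} ∩ {d1, d3, d5, d6, d8, d9, d10, d11} = {d1, d8, d11}
… ∩ ⟦red⟧ = {d1, d8, d11} ∩ {d1, d2, d3, d6, d7, d10, d11} = {d1, d11}
So ⟦red dog who taught d4 near d5⟧ = {d1, d11}.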